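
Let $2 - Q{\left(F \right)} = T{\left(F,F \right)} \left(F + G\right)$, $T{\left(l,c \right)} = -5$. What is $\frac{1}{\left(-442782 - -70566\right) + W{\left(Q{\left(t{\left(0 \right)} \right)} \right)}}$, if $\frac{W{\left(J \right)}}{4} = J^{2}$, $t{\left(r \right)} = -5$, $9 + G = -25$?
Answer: $- \frac{1}{223220} \approx -4.4799 \cdot 10^{-6}$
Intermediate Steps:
$G = -34$ ($G = -9 - 25 = -34$)
$Q{\left(F \right)} = -168 + 5 F$ ($Q{\left(F \right)} = 2 - - 5 \left(F - 34\right) = 2 - - 5 \left(-34 + F\right) = 2 - \left(170 - 5 F\right) = 2 + \left(-170 + 5 F\right) = -168 + 5 F$)
$W{\left(J \right)} = 4 J^{2}$
$\frac{1}{\left(-442782 - -70566\right) + W{\left(Q{\left(t{\left(0 \right)} \right)} \right)}} = \frac{1}{\left(-442782 - -70566\right) + 4 \left(-168 + 5 \left(-5\right)\right)^{2}} = \frac{1}{\left(-442782 + 70566\right) + 4 \left(-168 - 25\right)^{2}} = \frac{1}{-372216 + 4 \left(-193\right)^{2}} = \frac{1}{-372216 + 4 \cdot 37249} = \frac{1}{-372216 + 148996} = \frac{1}{-223220} = - \frac{1}{223220}$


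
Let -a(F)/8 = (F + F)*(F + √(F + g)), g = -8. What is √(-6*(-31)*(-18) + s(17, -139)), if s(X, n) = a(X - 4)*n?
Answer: 2*√(93127 + 7228*√5) ≈ 661.18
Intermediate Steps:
a(F) = -16*F*(F + √(-8 + F)) (a(F) = -8*(F + F)*(F + √(F - 8)) = -8*2*F*(F + √(-8 + F)) = -16*F*(F + √(-8 + F)))
s(X, n) = -16*n*(-4 + X)*(-4 + X + √(-12 + X)) (s(X, n) = (-16*(X - 4)*((X - 4) + √(-8 + (X - 4))))*n = (-16*(-4 + X)*((-4 + X) + √(-8 + (-4 + X))))*n = (-16*(-4 + X)*((-4 + X) + √(-12 + X)))*n = (-16*(-4 + X)*(-4 + X + √(-12 + X)))*n = -16*n*(-4 + X)*(-4 + X + √(-12 + X)))
√(-6*(-31)*(-18) + s(17, -139)) = √(-6*(-31)*(-18) - 16*(-139)*(-4 + 17)*(-4 + 17 + √(-12 + 17))) = √(186*(-18) - 16*(-139)*13*(-4 + 17 + √5)) = √(-3348 - 16*(-139)*13*(13 + √5)) = √(-3348 + (375856 + 28912*√5)) = √(372508 + 28912*√5)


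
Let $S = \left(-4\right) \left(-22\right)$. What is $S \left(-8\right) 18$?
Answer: $-12672$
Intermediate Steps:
$S = 88$
$S \left(-8\right) 18 = 88 \left(-8\right) 18 = \left(-704\right) 18 = -12672$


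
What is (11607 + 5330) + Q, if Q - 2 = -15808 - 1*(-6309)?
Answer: 7440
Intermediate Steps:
Q = -9497 (Q = 2 + (-15808 - 1*(-6309)) = 2 + (-15808 + 6309) = 2 - 9499 = -9497)
(11607 + 5330) + Q = (11607 + 5330) - 9497 = 16937 - 9497 = 7440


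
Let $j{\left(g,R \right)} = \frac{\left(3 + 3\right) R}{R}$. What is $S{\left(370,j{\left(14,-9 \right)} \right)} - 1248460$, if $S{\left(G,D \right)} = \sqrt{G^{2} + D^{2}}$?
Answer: $-1248460 + 2 \sqrt{34234} \approx -1.2481 \cdot 10^{6}$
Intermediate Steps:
$j{\left(g,R \right)} = 6$ ($j{\left(g,R \right)} = \frac{6 R}{R} = 6$)
$S{\left(G,D \right)} = \sqrt{D^{2} + G^{2}}$
$S{\left(370,j{\left(14,-9 \right)} \right)} - 1248460 = \sqrt{6^{2} + 370^{2}} - 1248460 = \sqrt{36 + 136900} - 1248460 = \sqrt{136936} - 1248460 = 2 \sqrt{34234} - 1248460 = -1248460 + 2 \sqrt{34234}$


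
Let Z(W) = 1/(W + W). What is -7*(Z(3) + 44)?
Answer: -1855/6 ≈ -309.17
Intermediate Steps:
Z(W) = 1/(2*W)
-7*(Z(3) + 44) = -7*((½)/3 + 44) = -7*((½)*(⅓) + 44) = -7*(⅙ + 44) = -7*265/6 = -1855/6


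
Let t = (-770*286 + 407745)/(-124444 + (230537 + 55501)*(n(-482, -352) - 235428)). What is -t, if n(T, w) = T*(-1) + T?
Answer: 187525/67341478708 ≈ 2.7847e-6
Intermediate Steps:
n(T, w) = 0 (n(T, w) = -T + T = 0)
t = -187525/67341478708 (t = (-770*286 + 407745)/(-124444 + (230537 + 55501)*(0 - 235428)) = (-220220 + 407745)/(-124444 + 286038*(-235428)) = 187525/(-124444 - 67341354264) = 187525/(-67341478708) = 187525*(-1/67341478708) = -187525/67341478708 ≈ -2.7847e-6)
-t = -1*(-187525/67341478708) = 187525/67341478708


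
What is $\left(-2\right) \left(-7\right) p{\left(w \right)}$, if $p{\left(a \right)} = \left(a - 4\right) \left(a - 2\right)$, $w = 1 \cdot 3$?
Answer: $-14$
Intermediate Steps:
$w = 3$
$p{\left(a \right)} = \left(-4 + a\right) \left(-2 + a\right)$
$\left(-2\right) \left(-7\right) p{\left(w \right)} = \left(-2\right) \left(-7\right) \left(8 + 3^{2} - 18\right) = 14 \left(8 + 9 - 18\right) = 14 \left(-1\right) = -14$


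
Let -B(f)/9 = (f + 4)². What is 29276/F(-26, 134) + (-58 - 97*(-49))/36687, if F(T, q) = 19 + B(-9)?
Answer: -178846907/1259587 ≈ -141.99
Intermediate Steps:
B(f) = -9*(4 + f)² (B(f) = -9*(f + 4)² = -9*(4 + f)²)
F(T, q) = -206 (F(T, q) = 19 - 9*(4 - 9)² = 19 - 9*(-5)² = 19 - 9*25 = 19 - 225 = -206)
29276/F(-26, 134) + (-58 - 97*(-49))/36687 = 29276/(-206) + (-58 - 97*(-49))/36687 = 29276*(-1/206) + (-58 + 4753)*(1/36687) = -14638/103 + 4695*(1/36687) = -14638/103 + 1565/12229 = -178846907/1259587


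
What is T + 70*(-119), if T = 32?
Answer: -8298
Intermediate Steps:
T + 70*(-119) = 32 + 70*(-119) = 32 - 8330 = -8298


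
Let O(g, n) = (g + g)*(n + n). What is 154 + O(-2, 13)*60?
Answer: -6086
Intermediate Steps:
O(g, n) = 4*g*n (O(g, n) = (2*g)*(2*n) = 4*g*n)
154 + O(-2, 13)*60 = 154 + (4*(-2)*13)*60 = 154 - 104*60 = 154 - 6240 = -6086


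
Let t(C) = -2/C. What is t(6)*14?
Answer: -14/3 ≈ -4.6667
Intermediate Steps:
t(6)*14 = -2/6*14 = -2*⅙*14 = -⅓*14 = -14/3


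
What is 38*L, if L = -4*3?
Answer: -456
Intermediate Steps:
L = -12
38*L = 38*(-12) = -456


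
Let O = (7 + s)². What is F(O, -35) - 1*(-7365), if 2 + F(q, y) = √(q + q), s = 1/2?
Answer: 7363 + 15*√2/2 ≈ 7373.6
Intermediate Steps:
s = ½ ≈ 0.50000
O = 225/4 (O = (7 + ½)² = (15/2)² = 225/4 ≈ 56.250)
F(q, y) = -2 + √2*√q (F(q, y) = -2 + √(q + q) = -2 + √(2*q) = -2 + √2*√q)
F(O, -35) - 1*(-7365) = (-2 + √2*√(225/4)) - 1*(-7365) = (-2 + √2*(15/2)) + 7365 = (-2 + 15*√2/2) + 7365 = 7363 + 15*√2/2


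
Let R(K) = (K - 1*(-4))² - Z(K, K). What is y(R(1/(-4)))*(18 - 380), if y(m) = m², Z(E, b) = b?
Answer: -9491821/128 ≈ -74155.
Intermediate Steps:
R(K) = (4 + K)² - K (R(K) = (K - 1*(-4))² - K = (K + 4)² - K = (4 + K)² - K)
y(R(1/(-4)))*(18 - 380) = ((4 + 1/(-4))² - 1/(-4))²*(18 - 380) = ((4 - ¼)² - 1*(-¼))²*(-362) = ((15/4)² + ¼)²*(-362) = (225/16 + ¼)²*(-362) = (229/16)²*(-362) = (52441/256)*(-362) = -9491821/128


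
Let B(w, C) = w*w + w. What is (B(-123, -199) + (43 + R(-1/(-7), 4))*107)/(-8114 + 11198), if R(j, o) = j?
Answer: 34339/5397 ≈ 6.3626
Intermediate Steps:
B(w, C) = w + w**2 (B(w, C) = w**2 + w = w + w**2)
(B(-123, -199) + (43 + R(-1/(-7), 4))*107)/(-8114 + 11198) = (-123*(1 - 123) + (43 - 1/(-7))*107)/(-8114 + 11198) = (-123*(-122) + (43 - 1*(-1/7))*107)/3084 = (15006 + (43 + 1/7)*107)*(1/3084) = (15006 + (302/7)*107)*(1/3084) = (15006 + 32314/7)*(1/3084) = (137356/7)*(1/3084) = 34339/5397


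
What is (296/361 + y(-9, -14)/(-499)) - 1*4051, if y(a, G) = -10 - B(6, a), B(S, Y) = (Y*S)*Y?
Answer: -729416329/180139 ≈ -4049.2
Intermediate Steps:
B(S, Y) = S*Y² (B(S, Y) = (S*Y)*Y = S*Y²)
y(a, G) = -10 - 6*a²
(296/361 + y(-9, -14)/(-499)) - 1*4051 = (296/361 + (-10 - 6*(-9)²)/(-499)) - 1*4051 = (296*(1/361) + (-10 - 6*81)*(-1/499)) - 4051 = (296/361 + (-10 - 486)*(-1/499)) - 4051 = (296/361 - 496*(-1/499)) - 4051 = (296/361 + 496/499) - 4051 = 326760/180139 - 4051 = -729416329/180139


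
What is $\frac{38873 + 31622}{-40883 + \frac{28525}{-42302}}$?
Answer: $- \frac{4864730}{2821307} \approx -1.7243$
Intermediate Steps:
$\frac{38873 + 31622}{-40883 + \frac{28525}{-42302}} = \frac{70495}{-40883 + 28525 \left(- \frac{1}{42302}\right)} = \frac{70495}{-40883 - \frac{28525}{42302}} = \frac{70495}{- \frac{1729461191}{42302}} = 70495 \left(- \frac{42302}{1729461191}\right) = - \frac{4864730}{2821307}$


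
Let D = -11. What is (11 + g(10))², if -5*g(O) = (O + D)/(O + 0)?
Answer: 303601/2500 ≈ 121.44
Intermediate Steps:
g(O) = -(-11 + O)/(5*O) (g(O) = -(O - 11)/(5*(O + 0)) = -(-11 + O)/(5*O))
(11 + g(10))² = (11 + (⅕)*(11 - 1*10)/10)² = (11 + (⅕)*(⅒)*(11 - 10))² = (11 + (⅕)*(⅒)*1)² = (11 + 1/50)² = (551/50)² = 303601/2500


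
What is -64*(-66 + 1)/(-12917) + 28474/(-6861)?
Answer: -396340418/88623537 ≈ -4.4722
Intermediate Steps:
-64*(-66 + 1)/(-12917) + 28474/(-6861) = -64*(-65)*(-1/12917) + 28474*(-1/6861) = 4160*(-1/12917) - 28474/6861 = -4160/12917 - 28474/6861 = -396340418/88623537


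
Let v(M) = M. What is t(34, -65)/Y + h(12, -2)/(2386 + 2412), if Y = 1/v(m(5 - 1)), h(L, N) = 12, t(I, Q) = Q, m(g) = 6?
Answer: -935604/2399 ≈ -390.00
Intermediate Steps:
Y = ⅙ (Y = 1/6 = ⅙ ≈ 0.16667)
t(34, -65)/Y + h(12, -2)/(2386 + 2412) = -65/⅙ + 12/(2386 + 2412) = -65*6 + 12/4798 = -390 + 12*(1/4798) = -390 + 6/2399 = -935604/2399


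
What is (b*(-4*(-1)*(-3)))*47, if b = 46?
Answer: -25944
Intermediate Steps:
(b*(-4*(-1)*(-3)))*47 = (46*(-4*(-1)*(-3)))*47 = (46*(4*(-3)))*47 = (46*(-12))*47 = -552*47 = -25944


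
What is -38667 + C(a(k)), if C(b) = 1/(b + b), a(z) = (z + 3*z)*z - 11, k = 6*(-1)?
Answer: -10285421/266 ≈ -38667.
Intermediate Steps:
k = -6
a(z) = -11 + 4*z² (a(z) = (4*z)*z - 11 = 4*z² - 11 = -11 + 4*z²)
C(b) = 1/(2*b)
-38667 + C(a(k)) = -38667 + 1/(2*(-11 + 4*(-6)²)) = -38667 + 1/(2*(-11 + 4*36)) = -38667 + 1/(2*(-11 + 144)) = -38667 + (½)/133 = -38667 + (½)*(1/133) = -38667 + 1/266 = -10285421/266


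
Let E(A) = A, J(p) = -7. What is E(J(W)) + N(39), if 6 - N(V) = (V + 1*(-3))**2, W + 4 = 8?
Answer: -1297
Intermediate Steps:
W = 4 (W = -4 + 8 = 4)
N(V) = 6 - (-3 + V)**2 (N(V) = 6 - (V + 1*(-3))**2 = 6 - (V - 3)**2 = 6 - (-3 + V)**2)
E(J(W)) + N(39) = -7 + (6 - (-3 + 39)**2) = -7 + (6 - 1*36**2) = -7 + (6 - 1*1296) = -7 + (6 - 1296) = -7 - 1290 = -1297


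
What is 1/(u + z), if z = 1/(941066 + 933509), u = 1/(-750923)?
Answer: -1407661482725/1123652 ≈ -1.2528e+6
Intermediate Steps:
u = -1/750923 ≈ -1.3317e-6
z = 1/1874575 ≈ 5.3345e-7
1/(u + z) = 1/(-1/750923 + 1/1874575) = 1/(-1123652/1407661482725) = -1407661482725/1123652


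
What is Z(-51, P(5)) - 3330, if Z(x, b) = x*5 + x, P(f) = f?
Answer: -3636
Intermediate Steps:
Z(x, b) = 6*x (Z(x, b) = 5*x + x = 6*x)
Z(-51, P(5)) - 3330 = 6*(-51) - 3330 = -306 - 3330 = -3636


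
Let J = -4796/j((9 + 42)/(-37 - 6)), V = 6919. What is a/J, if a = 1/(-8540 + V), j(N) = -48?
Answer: -12/1943579 ≈ -6.1742e-6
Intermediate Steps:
J = 1199/12 (J = -4796/(-48) = -4796*(-1/48) = 1199/12 ≈ 99.917)
a = -1/1621 (a = 1/(-8540 + 6919) = 1/(-1621) = -1/1621 ≈ -0.00061690)
a/J = -1/(1621*1199/12) = -1/1621*12/1199 = -12/1943579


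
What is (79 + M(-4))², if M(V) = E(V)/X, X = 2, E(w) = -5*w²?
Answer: 1521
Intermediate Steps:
M(V) = -5*V²/2
(79 + M(-4))² = (79 - 5/2*(-4)²)² = (79 - 5/2*16)² = (79 - 40)² = 39² = 1521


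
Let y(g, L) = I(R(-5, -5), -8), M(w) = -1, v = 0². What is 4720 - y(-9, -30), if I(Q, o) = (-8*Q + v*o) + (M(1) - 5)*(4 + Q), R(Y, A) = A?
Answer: 4674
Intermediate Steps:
v = 0
I(Q, o) = -24 - 14*Q (I(Q, o) = (-8*Q + 0*o) + (-1 - 5)*(4 + Q) = (-8*Q + 0) - 6*(4 + Q) = -8*Q + (-24 - 6*Q) = -24 - 14*Q)
y(g, L) = 46 (y(g, L) = -24 - 14*(-5) = -24 + 70 = 46)
4720 - y(-9, -30) = 4720 - 1*46 = 4720 - 46 = 4674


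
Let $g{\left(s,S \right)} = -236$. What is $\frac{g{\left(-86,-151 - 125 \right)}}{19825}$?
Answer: $- \frac{236}{19825} \approx -0.011904$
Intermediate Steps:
$\frac{g{\left(-86,-151 - 125 \right)}}{19825} = - \frac{236}{19825}$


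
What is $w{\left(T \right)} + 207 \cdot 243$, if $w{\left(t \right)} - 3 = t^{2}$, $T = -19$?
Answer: $50665$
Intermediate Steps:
$w{\left(t \right)} = 3 + t^{2}$
$w{\left(T \right)} + 207 \cdot 243 = \left(3 + \left(-19\right)^{2}\right) + 207 \cdot 243 = \left(3 + 361\right) + 50301 = 364 + 50301 = 50665$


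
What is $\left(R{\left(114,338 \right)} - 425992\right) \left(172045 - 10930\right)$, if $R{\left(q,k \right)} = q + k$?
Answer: $-68560877100$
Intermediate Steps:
$R{\left(q,k \right)} = k + q$
$\left(R{\left(114,338 \right)} - 425992\right) \left(172045 - 10930\right) = \left(\left(338 + 114\right) - 425992\right) \left(172045 - 10930\right) = \left(452 - 425992\right) 161115 = \left(-425540\right) 161115 = -68560877100$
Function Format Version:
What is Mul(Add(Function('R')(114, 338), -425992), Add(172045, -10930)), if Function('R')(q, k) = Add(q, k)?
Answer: -68560877100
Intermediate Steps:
Function('R')(q, k) = Add(k, q)
Mul(Add(Function('R')(114, 338), -425992), Add(172045, -10930)) = Mul(Add(Add(338, 114), -425992), Add(172045, -10930)) = Mul(Add(452, -425992), 161115) = Mul(-425540, 161115) = -68560877100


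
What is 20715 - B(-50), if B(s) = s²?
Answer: 18215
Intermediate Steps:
20715 - B(-50) = 20715 - 1*(-50)² = 20715 - 1*2500 = 20715 - 2500 = 18215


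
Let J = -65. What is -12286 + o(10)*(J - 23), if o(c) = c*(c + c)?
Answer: -29886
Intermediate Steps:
o(c) = 2*c² (o(c) = c*(2*c) = 2*c²)
-12286 + o(10)*(J - 23) = -12286 + (2*10²)*(-65 - 23) = -12286 + (2*100)*(-88) = -12286 + 200*(-88) = -12286 - 17600 = -29886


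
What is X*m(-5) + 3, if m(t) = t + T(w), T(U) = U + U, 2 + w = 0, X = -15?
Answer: 138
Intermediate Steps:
w = -2 (w = -2 + 0 = -2)
T(U) = 2*U
m(t) = -4 + t (m(t) = t + 2*(-2) = t - 4 = -4 + t)
X*m(-5) + 3 = -15*(-4 - 5) + 3 = -15*(-9) + 3 = 135 + 3 = 138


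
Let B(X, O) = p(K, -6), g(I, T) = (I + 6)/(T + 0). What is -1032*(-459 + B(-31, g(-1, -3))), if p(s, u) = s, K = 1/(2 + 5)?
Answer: 3314784/7 ≈ 4.7354e+5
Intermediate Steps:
K = ⅐ (K = 1/7 = ⅐ ≈ 0.14286)
g(I, T) = (6 + I)/T
B(X, O) = ⅐
-1032*(-459 + B(-31, g(-1, -3))) = -1032*(-459 + ⅐) = -1032*(-3212/7) = 3314784/7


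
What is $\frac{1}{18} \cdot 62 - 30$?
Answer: $- \frac{239}{9} \approx -26.556$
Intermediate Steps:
$\frac{1}{18} \cdot 62 - 30 = \frac{31}{9} - 30 = - \frac{239}{9}$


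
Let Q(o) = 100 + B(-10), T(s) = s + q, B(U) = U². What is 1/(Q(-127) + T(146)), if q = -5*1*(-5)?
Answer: 1/371 ≈ 0.0026954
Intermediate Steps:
q = 25 (q = -5*(-5) = 25)
T(s) = 25 + s (T(s) = s + 25 = 25 + s)
Q(o) = 200 (Q(o) = 100 + (-10)² = 100 + 100 = 200)
1/(Q(-127) + T(146)) = 1/(200 + (25 + 146)) = 1/(200 + 171) = 1/371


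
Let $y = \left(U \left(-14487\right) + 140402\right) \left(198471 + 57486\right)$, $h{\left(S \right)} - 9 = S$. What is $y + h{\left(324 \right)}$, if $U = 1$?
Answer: $32228825988$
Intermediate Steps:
$h{\left(S \right)} = 9 + S$
$y = 32228825655$ ($y = \left(1 \left(-14487\right) + 140402\right) \left(198471 + 57486\right) = \left(-14487 + 140402\right) 255957 = 125915 \cdot 255957 = 32228825655$)
$y + h{\left(324 \right)} = 32228825655 + \left(9 + 324\right) = 32228825655 + 333 = 32228825988$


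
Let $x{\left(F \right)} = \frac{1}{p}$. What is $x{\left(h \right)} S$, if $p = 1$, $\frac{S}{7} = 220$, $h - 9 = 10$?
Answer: $1540$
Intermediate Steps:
$h = 19$ ($h = 9 + 10 = 19$)
$S = 1540$ ($S = 7 \cdot 220 = 1540$)
$x{\left(F \right)} = 1$ ($x{\left(F \right)} = 1^{-1} = 1$)
$x{\left(h \right)} S = 1 \cdot 1540 = 1540$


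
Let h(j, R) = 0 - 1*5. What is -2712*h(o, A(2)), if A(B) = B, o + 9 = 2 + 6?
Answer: 13560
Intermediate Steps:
o = -1 (o = -9 + (2 + 6) = -9 + 8 = -1)
h(j, R) = -5 (h(j, R) = 0 - 5 = -5)
-2712*h(o, A(2)) = -2712*(-5) = 13560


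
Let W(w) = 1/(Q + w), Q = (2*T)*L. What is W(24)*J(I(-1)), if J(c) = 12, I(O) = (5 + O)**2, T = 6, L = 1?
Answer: 1/3 ≈ 0.33333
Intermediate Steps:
Q = 12 (Q = (2*6)*1 = 12*1 = 12)
W(w) = 1/(12 + w)
W(24)*J(I(-1)) = 12/(12 + 24) = 12/36 = (1/36)*12 = 1/3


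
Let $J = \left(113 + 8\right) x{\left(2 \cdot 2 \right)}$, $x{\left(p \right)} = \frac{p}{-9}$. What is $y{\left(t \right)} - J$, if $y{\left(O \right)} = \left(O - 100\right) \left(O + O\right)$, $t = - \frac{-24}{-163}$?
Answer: $\frac{19911364}{239121} \approx 83.269$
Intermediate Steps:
$x{\left(p \right)} = - \frac{p}{9}$ ($x{\left(p \right)} = p \left(- \frac{1}{9}\right) = - \frac{p}{9}$)
$t = - \frac{24}{163}$ ($t = - \frac{\left(-24\right) \left(-1\right)}{163} = \left(-1\right) \frac{24}{163} = - \frac{24}{163} \approx -0.14724$)
$y{\left(O \right)} = 2 O \left(-100 + O\right)$ ($y{\left(O \right)} = \left(-100 + O\right) 2 O = 2 O \left(-100 + O\right)$)
$J = - \frac{484}{9}$ ($J = \left(113 + 8\right) \left(- \frac{2 \cdot 2}{9}\right) = 121 \left(\left(- \frac{1}{9}\right) 4\right) = 121 \left(- \frac{4}{9}\right) = - \frac{484}{9} \approx -53.778$)
$y{\left(t \right)} - J = 2 \left(- \frac{24}{163}\right) \left(-100 - \frac{24}{163}\right) - - \frac{484}{9} = 2 \left(- \frac{24}{163}\right) \left(- \frac{16324}{163}\right) + \frac{484}{9} = \frac{783552}{26569} + \frac{484}{9} = \frac{19911364}{239121}$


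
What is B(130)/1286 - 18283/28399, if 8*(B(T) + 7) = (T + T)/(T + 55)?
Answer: -1754224907/2702562436 ≈ -0.64910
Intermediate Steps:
B(T) = -7 + T/(4*(55 + T)) (B(T) = -7 + ((T + T)/(T + 55))/8 = -7 + ((2*T)/(55 + T))/8 = -7 + (2*T/(55 + T))/8 = -7 + T/(4*(55 + T)))
B(130)/1286 - 18283/28399 = ((-1540 - 27*130)/(4*(55 + 130)))/1286 - 18283/28399 = ((¼)*(-1540 - 3510)/185)*(1/1286) - 18283*1/28399 = ((¼)*(1/185)*(-5050))*(1/1286) - 18283/28399 = -505/74*1/1286 - 18283/28399 = -505/95164 - 18283/28399 = -1754224907/2702562436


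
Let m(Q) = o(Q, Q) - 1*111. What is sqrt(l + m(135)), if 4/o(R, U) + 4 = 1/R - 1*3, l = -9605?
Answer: I*sqrt(135293549)/118 ≈ 98.573*I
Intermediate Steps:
o(R, U) = 4/(-7 + 1/R) (o(R, U) = 4/(-4 + (1/R - 1*3)) = 4/(-4 + (1/R - 3)) = 4/(-4 + (-3 + 1/R)) = 4/(-7 + 1/R))
m(Q) = -111 - 4*Q/(-1 + 7*Q) (m(Q) = -4*Q/(-1 + 7*Q) - 1*111 = -4*Q/(-1 + 7*Q) - 111 = -111 - 4*Q/(-1 + 7*Q))
sqrt(l + m(135)) = sqrt(-9605 + (111 - 781*135)/(-1 + 7*135)) = sqrt(-9605 + (111 - 105435)/(-1 + 945)) = sqrt(-9605 - 105324/944) = sqrt(-9605 + (1/944)*(-105324)) = sqrt(-9605 - 26331/236) = sqrt(-2293111/236) = I*sqrt(135293549)/118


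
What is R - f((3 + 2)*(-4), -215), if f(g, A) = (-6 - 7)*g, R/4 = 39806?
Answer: 158964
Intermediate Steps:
R = 159224 (R = 4*39806 = 159224)
f(g, A) = -13*g
R - f((3 + 2)*(-4), -215) = 159224 - (-13)*(3 + 2)*(-4) = 159224 - (-13)*5*(-4) = 159224 - (-13)*(-20) = 159224 - 1*260 = 159224 - 260 = 158964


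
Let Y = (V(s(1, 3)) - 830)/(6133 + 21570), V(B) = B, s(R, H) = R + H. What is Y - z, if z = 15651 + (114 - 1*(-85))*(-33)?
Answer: -251654878/27703 ≈ -9084.0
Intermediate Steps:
s(R, H) = H + R
Y = -826/27703 (Y = ((3 + 1) - 830)/(6133 + 21570) = (4 - 830)/27703 = -826*1/27703 = -826/27703 ≈ -0.029816)
z = 9084 (z = 15651 + (114 + 85)*(-33) = 15651 + 199*(-33) = 15651 - 6567 = 9084)
Y - z = -826/27703 - 1*9084 = -826/27703 - 9084 = -251654878/27703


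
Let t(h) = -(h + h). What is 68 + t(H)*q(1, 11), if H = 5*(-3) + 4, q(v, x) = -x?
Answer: -174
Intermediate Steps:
H = -11 (H = -15 + 4 = -11)
t(h) = -2*h
68 + t(H)*q(1, 11) = 68 + (-2*(-11))*(-1*11) = 68 + 22*(-11) = 68 - 242 = -174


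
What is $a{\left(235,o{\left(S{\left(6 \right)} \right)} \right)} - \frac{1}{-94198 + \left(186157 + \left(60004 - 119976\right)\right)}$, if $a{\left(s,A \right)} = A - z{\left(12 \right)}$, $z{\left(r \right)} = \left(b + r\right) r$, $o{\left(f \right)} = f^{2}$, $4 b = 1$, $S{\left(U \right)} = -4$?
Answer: $- \frac{4190298}{31987} \approx -131.0$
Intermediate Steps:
$b = \frac{1}{4}$ ($b = \frac{1}{4} \cdot 1 = \frac{1}{4} \approx 0.25$)
$z{\left(r \right)} = r \left(\frac{1}{4} + r\right)$ ($z{\left(r \right)} = \left(\frac{1}{4} + r\right) r = r \left(\frac{1}{4} + r\right)$)
$a{\left(s,A \right)} = -147 + A$ ($a{\left(s,A \right)} = A - 12 \left(\frac{1}{4} + 12\right) = A - 12 \cdot \frac{49}{4} = A - 147 = -147 + A$)
$a{\left(235,o{\left(S{\left(6 \right)} \right)} \right)} - \frac{1}{-94198 + \left(186157 + \left(60004 - 119976\right)\right)} = \left(-147 + \left(-4\right)^{2}\right) - \frac{1}{-94198 + \left(186157 + \left(60004 - 119976\right)\right)} = \left(-147 + 16\right) - \frac{1}{-94198 + \left(186157 - 59972\right)} = -131 - \frac{1}{-94198 + 126185} = -131 - \frac{1}{31987} = - \frac{4190298}{31987}$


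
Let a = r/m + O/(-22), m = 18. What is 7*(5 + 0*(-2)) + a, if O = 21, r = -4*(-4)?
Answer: 6917/198 ≈ 34.934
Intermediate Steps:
r = 16
a = -13/198 (a = 16/18 + 21/(-22) = 16*(1/18) + 21*(-1/22) = 8/9 - 21/22 = -13/198 ≈ -0.065657)
7*(5 + 0*(-2)) + a = 7*(5 + 0*(-2)) - 13/198 = 7*(5 + 0) - 13/198 = 7*5 - 13/198 = 35 - 13/198 = 6917/198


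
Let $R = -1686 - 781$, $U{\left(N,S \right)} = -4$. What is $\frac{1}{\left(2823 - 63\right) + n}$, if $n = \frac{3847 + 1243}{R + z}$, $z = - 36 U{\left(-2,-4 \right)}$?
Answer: $\frac{2323}{6406390} \approx 0.00036261$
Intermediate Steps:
$R = -2467$
$z = 144$ ($z = \left(-36\right) \left(-4\right) = 144$)
$n = - \frac{5090}{2323}$ ($n = \frac{3847 + 1243}{-2467 + 144} = \frac{5090}{-2323} = 5090 \left(- \frac{1}{2323}\right) = - \frac{5090}{2323} \approx -2.1911$)
$\frac{1}{\left(2823 - 63\right) + n} = \frac{1}{\left(2823 - 63\right) - \frac{5090}{2323}} = \frac{1}{2760 - \frac{5090}{2323}} = \frac{1}{\frac{6406390}{2323}} = \frac{2323}{6406390}$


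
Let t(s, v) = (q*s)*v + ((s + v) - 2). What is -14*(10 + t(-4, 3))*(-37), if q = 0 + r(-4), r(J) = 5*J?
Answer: 127946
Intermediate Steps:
q = -20 (q = 0 + 5*(-4) = 0 - 20 = -20)
t(s, v) = -2 + s + v - 20*s*v (t(s, v) = (-20*s)*v + ((s + v) - 2) = -20*s*v + (-2 + s + v) = -2 + s + v - 20*s*v)
-14*(10 + t(-4, 3))*(-37) = -14*(10 + (-2 - 4 + 3 - 20*(-4)*3))*(-37) = -14*(10 + (-2 - 4 + 3 + 240))*(-37) = -14*(10 + 237)*(-37) = -14*247*(-37) = -3458*(-37) = 127946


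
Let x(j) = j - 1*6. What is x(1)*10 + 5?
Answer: -45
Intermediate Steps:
x(j) = -6 + j (x(j) = j - 6 = -6 + j)
x(1)*10 + 5 = (-6 + 1)*10 + 5 = -5*10 + 5 = -50 + 5 = -45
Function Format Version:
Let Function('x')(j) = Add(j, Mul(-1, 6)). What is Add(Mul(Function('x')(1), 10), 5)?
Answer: -45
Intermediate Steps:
Function('x')(j) = Add(-6, j) (Function('x')(j) = Add(j, -6) = Add(-6, j))
Add(Mul(Function('x')(1), 10), 5) = Add(Mul(Add(-6, 1), 10), 5) = Add(Mul(-5, 10), 5) = Add(-50, 5) = -45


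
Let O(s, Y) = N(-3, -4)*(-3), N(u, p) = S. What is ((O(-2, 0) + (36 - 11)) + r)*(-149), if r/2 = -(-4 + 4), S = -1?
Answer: -4172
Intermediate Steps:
N(u, p) = -1
r = 0 (r = 2*(-(-4 + 4)) = 2*(-1*0) = 2*0 = 0)
O(s, Y) = 3 (O(s, Y) = -1*(-3) = 3)
((O(-2, 0) + (36 - 11)) + r)*(-149) = ((3 + (36 - 11)) + 0)*(-149) = ((3 + 25) + 0)*(-149) = (28 + 0)*(-149) = 28*(-149) = -4172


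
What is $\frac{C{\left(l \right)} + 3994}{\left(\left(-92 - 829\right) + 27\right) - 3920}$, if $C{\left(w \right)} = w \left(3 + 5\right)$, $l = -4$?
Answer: $- \frac{1981}{2407} \approx -0.82302$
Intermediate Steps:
$C{\left(w \right)} = 8 w$ ($C{\left(w \right)} = w 8 = 8 w$)
$\frac{C{\left(l \right)} + 3994}{\left(\left(-92 - 829\right) + 27\right) - 3920} = \frac{8 \left(-4\right) + 3994}{\left(\left(-92 - 829\right) + 27\right) - 3920} = \frac{-32 + 3994}{\left(-921 + 27\right) - 3920} = \frac{3962}{-894 - 3920} = \frac{3962}{-4814} = 3962 \left(- \frac{1}{4814}\right) = - \frac{1981}{2407}$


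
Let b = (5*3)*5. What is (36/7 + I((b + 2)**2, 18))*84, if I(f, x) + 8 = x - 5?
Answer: 852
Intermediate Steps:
b = 75 (b = 15*5 = 75)
I(f, x) = -13 + x (I(f, x) = -8 + (x - 5) = -8 + (-5 + x) = -13 + x)
(36/7 + I((b + 2)**2, 18))*84 = (36/7 + (-13 + 18))*84 = (36*(1/7) + 5)*84 = (36/7 + 5)*84 = (71/7)*84 = 852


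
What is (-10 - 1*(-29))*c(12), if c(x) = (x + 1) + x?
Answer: 475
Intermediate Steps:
c(x) = 1 + 2*x (c(x) = (1 + x) + x = 1 + 2*x)
(-10 - 1*(-29))*c(12) = (-10 - 1*(-29))*(1 + 2*12) = (-10 + 29)*(1 + 24) = 19*25 = 475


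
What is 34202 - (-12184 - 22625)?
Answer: 69011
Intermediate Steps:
34202 - (-12184 - 22625) = 34202 - 1*(-34809) = 34202 + 34809 = 69011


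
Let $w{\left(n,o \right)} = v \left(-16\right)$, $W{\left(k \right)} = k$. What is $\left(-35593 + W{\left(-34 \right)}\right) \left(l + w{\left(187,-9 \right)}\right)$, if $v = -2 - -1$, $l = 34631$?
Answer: $-1234368669$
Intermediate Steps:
$v = -1$ ($v = -2 + 1 = -1$)
$w{\left(n,o \right)} = 16$ ($w{\left(n,o \right)} = \left(-1\right) \left(-16\right) = 16$)
$\left(-35593 + W{\left(-34 \right)}\right) \left(l + w{\left(187,-9 \right)}\right) = \left(-35593 - 34\right) \left(34631 + 16\right) = \left(-35627\right) 34647 = -1234368669$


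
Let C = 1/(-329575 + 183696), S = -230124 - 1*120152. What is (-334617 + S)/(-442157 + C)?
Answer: 99911505947/64501421004 ≈ 1.5490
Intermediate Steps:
S = -350276 (S = -230124 - 120152 = -350276)
C = -1/145879 (C = 1/(-145879) = -1/145879 ≈ -6.8550e-6)
(-334617 + S)/(-442157 + C) = (-334617 - 350276)/(-442157 - 1/145879) = -684893/(-64501421004/145879) = -684893*(-145879/64501421004) = 99911505947/64501421004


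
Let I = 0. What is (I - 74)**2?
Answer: 5476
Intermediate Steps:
(I - 74)**2 = (0 - 74)**2 = (-74)**2 = 5476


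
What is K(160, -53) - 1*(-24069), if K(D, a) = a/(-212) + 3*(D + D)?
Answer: 100117/4 ≈ 25029.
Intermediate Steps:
K(D, a) = 6*D - a/212 (K(D, a) = -a/212 + 3*(2*D) = -a/212 + 6*D = 6*D - a/212)
K(160, -53) - 1*(-24069) = (6*160 - 1/212*(-53)) - 1*(-24069) = (960 + 1/4) + 24069 = 3841/4 + 24069 = 100117/4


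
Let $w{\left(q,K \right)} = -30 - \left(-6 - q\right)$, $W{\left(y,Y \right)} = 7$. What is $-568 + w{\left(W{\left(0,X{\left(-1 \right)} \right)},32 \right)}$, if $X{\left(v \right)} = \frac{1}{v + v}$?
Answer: $-585$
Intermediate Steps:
$X{\left(v \right)} = \frac{1}{2 v}$
$w{\left(q,K \right)} = -24 + q$ ($w{\left(q,K \right)} = -30 + \left(6 + q\right) = -24 + q$)
$-568 + w{\left(W{\left(0,X{\left(-1 \right)} \right)},32 \right)} = -568 + \left(-24 + 7\right) = -568 - 17 = -585$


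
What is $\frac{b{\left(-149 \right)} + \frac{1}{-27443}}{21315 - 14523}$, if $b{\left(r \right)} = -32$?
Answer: $- \frac{878177}{186392856} \approx -0.0047114$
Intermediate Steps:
$\frac{b{\left(-149 \right)} + \frac{1}{-27443}}{21315 - 14523} = \frac{-32 + \frac{1}{-27443}}{21315 - 14523} = \frac{-32 - \frac{1}{27443}}{6792} = \left(- \frac{878177}{27443}\right) \frac{1}{6792} = - \frac{878177}{186392856}$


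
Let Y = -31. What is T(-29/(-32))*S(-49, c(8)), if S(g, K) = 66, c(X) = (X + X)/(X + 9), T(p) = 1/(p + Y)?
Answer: -704/321 ≈ -2.1931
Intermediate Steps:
T(p) = 1/(-31 + p) (T(p) = 1/(p - 31) = 1/(-31 + p))
c(X) = 2*X/(9 + X) (c(X) = (2*X)/(9 + X) = 2*X/(9 + X))
T(-29/(-32))*S(-49, c(8)) = 66/(-31 - 29/(-32)) = 66/(-31 - 29*(-1/32)) = 66/(-31 + 29/32) = 66/(-963/32) = -32/963*66 = -704/321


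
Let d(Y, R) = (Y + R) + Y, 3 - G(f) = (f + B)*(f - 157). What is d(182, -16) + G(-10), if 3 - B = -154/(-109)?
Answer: -114880/109 ≈ -1053.9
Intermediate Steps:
B = 173/109 (B = 3 - (-154)/(-109) = 3 - (-154)*(-1)/109 = 3 - 1*154/109 = 3 - 154/109 = 173/109 ≈ 1.5872)
G(f) = 3 - (-157 + f)*(173/109 + f) (G(f) = 3 - (f + 173/109)*(f - 157) = 3 - (173/109 + f)*(-157 + f) = 3 - (-157 + f)*(173/109 + f))
d(Y, R) = R + 2*Y (d(Y, R) = (R + Y) + Y = R + 2*Y)
d(182, -16) + G(-10) = (-16 + 2*182) + (27488/109 - 1*(-10)² + (16940/109)*(-10)) = (-16 + 364) + (27488/109 - 1*100 - 169400/109) = 348 + (27488/109 - 100 - 169400/109) = 348 - 152812/109 = -114880/109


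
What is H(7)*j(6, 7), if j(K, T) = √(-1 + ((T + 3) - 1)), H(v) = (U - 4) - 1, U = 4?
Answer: -2*√2 ≈ -2.8284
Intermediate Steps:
H(v) = -1 (H(v) = (4 - 4) - 1 = 0 - 1 = -1)
j(K, T) = √(1 + T) (j(K, T) = √(-1 + ((3 + T) - 1)) = √(-1 + (2 + T)) = √(1 + T))
H(7)*j(6, 7) = -√(1 + 7) = -√8 = -2*√2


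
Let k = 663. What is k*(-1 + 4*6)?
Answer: 15249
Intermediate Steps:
k*(-1 + 4*6) = 663*(-1 + 4*6) = 663*(-1 + 24) = 663*23 = 15249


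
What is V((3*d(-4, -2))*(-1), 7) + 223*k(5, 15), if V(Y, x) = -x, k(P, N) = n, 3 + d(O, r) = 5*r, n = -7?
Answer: -1568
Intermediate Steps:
d(O, r) = -3 + 5*r
k(P, N) = -7
V((3*d(-4, -2))*(-1), 7) + 223*k(5, 15) = -1*7 + 223*(-7) = -7 - 1561 = -1568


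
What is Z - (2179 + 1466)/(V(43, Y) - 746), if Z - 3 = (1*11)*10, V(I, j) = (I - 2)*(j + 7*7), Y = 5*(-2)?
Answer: 92744/853 ≈ 108.73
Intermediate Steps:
Y = -10
V(I, j) = (-2 + I)*(49 + j) (V(I, j) = (-2 + I)*(j + 49) = (-2 + I)*(49 + j))
Z = 113 (Z = 3 + (1*11)*10 = 3 + 11*10 = 3 + 110 = 113)
Z - (2179 + 1466)/(V(43, Y) - 746) = 113 - (2179 + 1466)/((-98 - 2*(-10) + 49*43 + 43*(-10)) - 746) = 113 - 3645/((-98 + 20 + 2107 - 430) - 746) = 113 - 3645/(1599 - 746) = 113 - 3645/853 = 92744/853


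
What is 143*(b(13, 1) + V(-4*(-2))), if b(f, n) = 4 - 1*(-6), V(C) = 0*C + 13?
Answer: 3289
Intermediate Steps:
V(C) = 13 (V(C) = 0 + 13 = 13)
b(f, n) = 10 (b(f, n) = 4 + 6 = 10)
143*(b(13, 1) + V(-4*(-2))) = 143*(10 + 13) = 143*23 = 3289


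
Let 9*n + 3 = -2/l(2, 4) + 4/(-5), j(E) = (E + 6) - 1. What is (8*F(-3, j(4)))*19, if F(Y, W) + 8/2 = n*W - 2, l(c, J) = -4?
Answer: -7068/5 ≈ -1413.6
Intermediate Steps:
j(E) = 5 + E (j(E) = (6 + E) - 1 = 5 + E)
n = -11/30 (n = -1/3 + (-2/(-4) + 4/(-5))/9 = -1/3 + (-2*(-1/4) + 4*(-1/5))/9 = -1/3 + (1/2 - 4/5)/9 = -1/3 + (1/9)*(-3/10) = -1/3 - 1/30 = -11/30 ≈ -0.36667)
F(Y, W) = -6 - 11*W/30 (F(Y, W) = -4 + (-11*W/30 - 2) = -4 + (-2 - 11*W/30) = -6 - 11*W/30)
(8*F(-3, j(4)))*19 = (8*(-6 - 11*(5 + 4)/30))*19 = (8*(-6 - 11/30*9))*19 = (8*(-6 - 33/10))*19 = (8*(-93/10))*19 = -372/5*19 = -7068/5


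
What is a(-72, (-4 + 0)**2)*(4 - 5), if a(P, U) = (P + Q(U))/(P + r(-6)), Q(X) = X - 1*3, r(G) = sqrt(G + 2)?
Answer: -1062/1297 - 59*I/2594 ≈ -0.81881 - 0.022745*I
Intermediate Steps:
r(G) = sqrt(2 + G)
Q(X) = -3 + X (Q(X) = X - 3 = -3 + X)
a(P, U) = (-3 + P + U)/(P + 2*I) (a(P, U) = (P + (-3 + U))/(P + sqrt(2 - 6)) = (-3 + P + U)/(P + sqrt(-4)) = (-3 + P + U)/(P + 2*I))
a(-72, (-4 + 0)**2)*(4 - 5) = ((-3 - 72 + (-4 + 0)**2)/(-72 + 2*I))*(4 - 5) = (((-72 - 2*I)/5188)*(-3 - 72 + (-4)**2))*(-1) = (((-72 - 2*I)/5188)*(-3 - 72 + 16))*(-1) = (((-72 - 2*I)/5188)*(-59))*(-1) = -59*(-72 - 2*I)/5188*(-1) = 59*(-72 - 2*I)/5188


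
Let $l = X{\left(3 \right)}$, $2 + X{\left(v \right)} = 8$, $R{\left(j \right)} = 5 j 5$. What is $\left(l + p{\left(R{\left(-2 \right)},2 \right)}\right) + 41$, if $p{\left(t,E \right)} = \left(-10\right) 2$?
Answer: $27$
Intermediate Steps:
$R{\left(j \right)} = 25 j$
$p{\left(t,E \right)} = -20$
$X{\left(v \right)} = 6$ ($X{\left(v \right)} = -2 + 8 = 6$)
$l = 6$
$\left(l + p{\left(R{\left(-2 \right)},2 \right)}\right) + 41 = \left(6 - 20\right) + 41 = -14 + 41 = 27$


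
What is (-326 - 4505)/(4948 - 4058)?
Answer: -4831/890 ≈ -5.4281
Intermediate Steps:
(-326 - 4505)/(4948 - 4058) = -4831/890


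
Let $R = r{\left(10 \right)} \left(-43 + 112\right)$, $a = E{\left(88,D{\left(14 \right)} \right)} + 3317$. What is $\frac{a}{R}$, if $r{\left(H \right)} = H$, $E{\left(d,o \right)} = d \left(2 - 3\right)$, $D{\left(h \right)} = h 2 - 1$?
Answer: $\frac{3229}{690} \approx 4.6797$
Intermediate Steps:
$D{\left(h \right)} = -1 + 2 h$ ($D{\left(h \right)} = 2 h - 1 = -1 + 2 h$)
$E{\left(d,o \right)} = - d$ ($E{\left(d,o \right)} = d \left(-1\right) = - d$)
$a = 3229$ ($a = \left(-1\right) 88 + 3317 = -88 + 3317 = 3229$)
$R = 690$ ($R = 10 \left(-43 + 112\right) = 10 \cdot 69 = 690$)
$\frac{a}{R} = \frac{3229}{690}$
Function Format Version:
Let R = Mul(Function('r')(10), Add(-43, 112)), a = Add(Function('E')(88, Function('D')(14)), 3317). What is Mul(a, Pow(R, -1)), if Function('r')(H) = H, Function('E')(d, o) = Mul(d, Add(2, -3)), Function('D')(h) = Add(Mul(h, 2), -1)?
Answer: Rational(3229, 690) ≈ 4.6797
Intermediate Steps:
Function('D')(h) = Add(-1, Mul(2, h)) (Function('D')(h) = Add(Mul(2, h), -1) = Add(-1, Mul(2, h)))
Function('E')(d, o) = Mul(-1, d) (Function('E')(d, o) = Mul(d, -1) = Mul(-1, d))
a = 3229 (a = Add(Mul(-1, 88), 3317) = Add(-88, 3317) = 3229)
R = 690 (R = Mul(10, Add(-43, 112)) = Mul(10, 69) = 690)
Mul(a, Pow(R, -1)) = Mul(3229, Pow(690, -1)) = Mul(3229, Rational(1, 690)) = Rational(3229, 690)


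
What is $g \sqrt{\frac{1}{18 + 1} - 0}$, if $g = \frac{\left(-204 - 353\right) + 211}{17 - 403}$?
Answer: $\frac{173 \sqrt{19}}{3667} \approx 0.20564$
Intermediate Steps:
$g = \frac{173}{193}$ ($g = \frac{-557 + 211}{-386} = \left(-346\right) \left(- \frac{1}{386}\right) = \frac{173}{193} \approx 0.89637$)
$g \sqrt{\frac{1}{18 + 1} - 0} = \frac{173 \sqrt{\frac{1}{18 + 1} - 0}}{193} = \frac{173 \sqrt{\frac{1}{19} + 0}}{193} = \frac{173}{193 \sqrt{19}} = \frac{173 \frac{\sqrt{19}}{19}}{193} = \frac{173 \sqrt{19}}{3667}$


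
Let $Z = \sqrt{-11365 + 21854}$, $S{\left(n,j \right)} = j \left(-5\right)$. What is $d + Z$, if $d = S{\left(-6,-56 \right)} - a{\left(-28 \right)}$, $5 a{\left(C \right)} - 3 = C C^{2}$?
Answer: $\frac{23349}{5} + \sqrt{10489} \approx 4772.2$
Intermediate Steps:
$S{\left(n,j \right)} = - 5 j$
$a{\left(C \right)} = \frac{3}{5} + \frac{C^{3}}{5}$ ($a{\left(C \right)} = \frac{3}{5} + \frac{C C^{2}}{5} = \frac{3}{5} + \frac{C^{3}}{5}$)
$d = \frac{23349}{5}$ ($d = \left(-5\right) \left(-56\right) - \left(\frac{3}{5} + \frac{\left(-28\right)^{3}}{5}\right) = 280 - \left(\frac{3}{5} + \frac{1}{5} \left(-21952\right)\right) = 280 - \left(\frac{3}{5} - \frac{21952}{5}\right) = 280 - - \frac{21949}{5} = 280 + \frac{21949}{5} = \frac{23349}{5} \approx 4669.8$)
$Z = \sqrt{10489} \approx 102.42$
$d + Z = \frac{23349}{5} + \sqrt{10489}$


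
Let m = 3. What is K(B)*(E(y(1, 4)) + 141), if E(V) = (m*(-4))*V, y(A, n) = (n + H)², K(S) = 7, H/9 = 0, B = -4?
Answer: -357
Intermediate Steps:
H = 0 (H = 9*0 = 0)
y(A, n) = n² (y(A, n) = (n + 0)² = n²)
E(V) = -12*V (E(V) = (3*(-4))*V = -12*V)
K(B)*(E(y(1, 4)) + 141) = 7*(-12*4² + 141) = 7*(-12*16 + 141) = 7*(-192 + 141) = 7*(-51) = -357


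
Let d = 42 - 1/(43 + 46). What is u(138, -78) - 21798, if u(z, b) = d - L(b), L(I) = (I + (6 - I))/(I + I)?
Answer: -50343321/2314 ≈ -21756.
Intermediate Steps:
d = 3737/89 (d = 42 - 1/89 = 3737/89 ≈ 41.989)
L(I) = 3/I (L(I) = 6/((2*I)) = 6*(1/(2*I)) = 3/I)
u(z, b) = 3737/89 - 3/b
u(138, -78) - 21798 = (3737/89 - 3/(-78)) - 21798 = (3737/89 - 3*(-1/78)) - 21798 = (3737/89 + 1/26) - 21798 = 97251/2314 - 21798 = -50343321/2314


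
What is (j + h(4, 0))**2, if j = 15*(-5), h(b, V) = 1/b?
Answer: 89401/16 ≈ 5587.6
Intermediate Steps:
j = -75
(j + h(4, 0))**2 = (-75 + 1/4)**2 = (-299/4)**2 = 89401/16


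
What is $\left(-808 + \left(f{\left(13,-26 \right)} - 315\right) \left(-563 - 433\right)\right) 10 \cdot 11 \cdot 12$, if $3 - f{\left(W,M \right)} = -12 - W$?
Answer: $376258080$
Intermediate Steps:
$f{\left(W,M \right)} = 15 + W$ ($f{\left(W,M \right)} = 3 - \left(-12 - W\right) = 3 + \left(12 + W\right) = 15 + W$)
$\left(-808 + \left(f{\left(13,-26 \right)} - 315\right) \left(-563 - 433\right)\right) 10 \cdot 11 \cdot 12 = \left(-808 + \left(\left(15 + 13\right) - 315\right) \left(-563 - 433\right)\right) 10 \cdot 11 \cdot 12 = \left(-808 + \left(28 - 315\right) \left(-996\right)\right) 110 \cdot 12 = \left(-808 - -285852\right) 1320 = \left(-808 + 285852\right) 1320 = 285044 \cdot 1320 = 376258080$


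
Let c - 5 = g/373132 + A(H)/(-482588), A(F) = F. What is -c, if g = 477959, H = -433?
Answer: -70697748258/11254314101 ≈ -6.2818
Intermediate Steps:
c = 70697748258/11254314101 (c = 5 + (477959/373132 - 433/(-482588)) = 5 + (477959*(1/373132) - 433*(-1/482588)) = 5 + (477959/373132 + 433/482588) = 5 + 14426177753/11254314101 = 70697748258/11254314101 ≈ 6.2818)
-c = -1*70697748258/11254314101 = -70697748258/11254314101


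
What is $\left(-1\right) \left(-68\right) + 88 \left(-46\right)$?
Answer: $-3980$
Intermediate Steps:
$\left(-1\right) \left(-68\right) + 88 \left(-46\right) = 68 - 4048 = -3980$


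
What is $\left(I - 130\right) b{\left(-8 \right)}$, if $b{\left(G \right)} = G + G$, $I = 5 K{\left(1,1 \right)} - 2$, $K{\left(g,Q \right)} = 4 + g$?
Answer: $1712$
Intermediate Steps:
$I = 23$ ($I = 5 \left(4 + 1\right) - 2 = 5 \cdot 5 - 2 = 25 - 2 = 23$)
$b{\left(G \right)} = 2 G$
$\left(I - 130\right) b{\left(-8 \right)} = \left(23 - 130\right) 2 \left(-8\right) = \left(-107\right) \left(-16\right) = 1712$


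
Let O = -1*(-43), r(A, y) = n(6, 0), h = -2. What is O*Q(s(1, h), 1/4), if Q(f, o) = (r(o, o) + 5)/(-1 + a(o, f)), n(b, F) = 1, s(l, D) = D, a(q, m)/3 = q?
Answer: -1032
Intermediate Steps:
a(q, m) = 3*q
r(A, y) = 1
O = 43
Q(f, o) = 6/(-1 + 3*o) (Q(f, o) = (1 + 5)/(-1 + 3*o) = 6/(-1 + 3*o))
O*Q(s(1, h), 1/4) = 43*(6/(-1 + 3*(1/4))) = 43*(6/(-1 + 3*(1*(¼)))) = 43*(6/(-1 + 3*(¼))) = 43*(6/(-1 + ¾)) = 43*(6/(-¼)) = 43*(6*(-4)) = 43*(-24) = -1032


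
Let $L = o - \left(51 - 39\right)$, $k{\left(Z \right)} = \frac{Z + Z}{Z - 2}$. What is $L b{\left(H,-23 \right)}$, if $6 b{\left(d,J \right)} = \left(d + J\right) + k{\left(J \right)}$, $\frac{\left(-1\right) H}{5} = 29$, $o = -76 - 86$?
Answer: $\frac{120466}{25} \approx 4818.6$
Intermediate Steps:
$o = -162$
$k{\left(Z \right)} = \frac{2 Z}{-2 + Z}$
$H = -145$ ($H = \left(-5\right) 29 = -145$)
$b{\left(d,J \right)} = \frac{J}{6} + \frac{d}{6} + \frac{J}{3 \left(-2 + J\right)}$ ($b{\left(d,J \right)} = \frac{\left(d + J\right) + \frac{2 J}{-2 + J}}{6} = \frac{\left(J + d\right) + \frac{2 J}{-2 + J}}{6} = \frac{J + d + \frac{2 J}{-2 + J}}{6} = \frac{J}{6} + \frac{d}{6} + \frac{J}{3 \left(-2 + J\right)}$)
$L = -174$ ($L = -162 - \left(51 - 39\right) = -162 - 12 = -174$)
$L b{\left(H,-23 \right)} = - 174 \frac{2 \left(-23\right) + \left(-2 - 23\right) \left(-23 - 145\right)}{6 \left(-2 - 23\right)} = - 174 \frac{-46 - -4200}{6 \left(-25\right)} = - 174 \cdot \frac{1}{6} \left(- \frac{1}{25}\right) \left(-46 + 4200\right) = - 174 \cdot \frac{1}{6} \left(- \frac{1}{25}\right) 4154 = \left(-174\right) \left(- \frac{2077}{75}\right) = \frac{120466}{25}$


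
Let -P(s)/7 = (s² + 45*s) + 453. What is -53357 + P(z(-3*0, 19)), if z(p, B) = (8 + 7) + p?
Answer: -62828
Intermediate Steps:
z(p, B) = 15 + p
P(s) = -3171 - 315*s - 7*s² (P(s) = -7*((s² + 45*s) + 453) = -7*(453 + s² + 45*s) = -3171 - 315*s - 7*s²)
-53357 + P(z(-3*0, 19)) = -53357 + (-3171 - 315*(15 - 3*0) - 7*(15 - 3*0)²) = -53357 + (-3171 - 315*(15 + 0) - 7*(15 + 0)²) = -53357 + (-3171 - 315*15 - 7*15²) = -53357 + (-3171 - 4725 - 7*225) = -53357 + (-3171 - 4725 - 1575) = -53357 - 9471 = -62828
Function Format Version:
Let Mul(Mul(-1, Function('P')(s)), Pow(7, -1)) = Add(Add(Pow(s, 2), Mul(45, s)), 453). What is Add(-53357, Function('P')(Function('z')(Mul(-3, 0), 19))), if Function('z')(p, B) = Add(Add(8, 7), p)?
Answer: -62828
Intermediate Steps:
Function('z')(p, B) = Add(15, p)
Function('P')(s) = Add(-3171, Mul(-315, s), Mul(-7, Pow(s, 2))) (Function('P')(s) = Mul(-7, Add(Add(Pow(s, 2), Mul(45, s)), 453)) = Mul(-7, Add(453, Pow(s, 2), Mul(45, s))) = Add(-3171, Mul(-315, s), Mul(-7, Pow(s, 2))))
Add(-53357, Function('P')(Function('z')(Mul(-3, 0), 19))) = Add(-53357, Add(-3171, Mul(-315, Add(15, Mul(-3, 0))), Mul(-7, Pow(Add(15, Mul(-3, 0)), 2)))) = Add(-53357, Add(-3171, Mul(-315, Add(15, 0)), Mul(-7, Pow(Add(15, 0), 2)))) = Add(-53357, Add(-3171, Mul(-315, 15), Mul(-7, Pow(15, 2)))) = Add(-53357, Add(-3171, -4725, Mul(-7, 225))) = Add(-53357, Add(-3171, -4725, -1575)) = Add(-53357, -9471) = -62828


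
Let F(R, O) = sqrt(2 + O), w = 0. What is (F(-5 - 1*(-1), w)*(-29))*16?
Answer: -464*sqrt(2) ≈ -656.20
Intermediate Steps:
(F(-5 - 1*(-1), w)*(-29))*16 = (sqrt(2 + 0)*(-29))*16 = (sqrt(2)*(-29))*16 = -29*sqrt(2)*16 = -464*sqrt(2)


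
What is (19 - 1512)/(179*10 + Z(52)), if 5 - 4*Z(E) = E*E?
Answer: -5972/4461 ≈ -1.3387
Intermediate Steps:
Z(E) = 5/4 - E²/4 (Z(E) = 5/4 - E*E/4 = 5/4 - E²/4)
(19 - 1512)/(179*10 + Z(52)) = (19 - 1512)/(179*10 + (5/4 - ¼*52²)) = -1493/(1790 + (5/4 - ¼*2704)) = -1493/(1790 + (5/4 - 676)) = -1493/(1790 - 2699/4) = -1493/4461/4 = -1493*4/4461 = -5972/4461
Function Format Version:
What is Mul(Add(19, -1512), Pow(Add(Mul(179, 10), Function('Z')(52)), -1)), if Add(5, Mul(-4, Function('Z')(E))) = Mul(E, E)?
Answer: Rational(-5972, 4461) ≈ -1.3387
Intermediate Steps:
Function('Z')(E) = Add(Rational(5, 4), Mul(Rational(-1, 4), Pow(E, 2))) (Function('Z')(E) = Add(Rational(5, 4), Mul(Rational(-1, 4), Mul(E, E))) = Add(Rational(5, 4), Mul(Rational(-1, 4), Pow(E, 2))))
Mul(Add(19, -1512), Pow(Add(Mul(179, 10), Function('Z')(52)), -1)) = Mul(Add(19, -1512), Pow(Add(Mul(179, 10), Add(Rational(5, 4), Mul(Rational(-1, 4), Pow(52, 2)))), -1)) = Mul(-1493, Pow(Add(1790, Add(Rational(5, 4), Mul(Rational(-1, 4), 2704))), -1)) = Mul(-1493, Pow(Add(1790, Add(Rational(5, 4), -676)), -1)) = Mul(-1493, Pow(Add(1790, Rational(-2699, 4)), -1)) = Mul(-1493, Pow(Rational(4461, 4), -1)) = Mul(-1493, Rational(4, 4461)) = Rational(-5972, 4461)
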